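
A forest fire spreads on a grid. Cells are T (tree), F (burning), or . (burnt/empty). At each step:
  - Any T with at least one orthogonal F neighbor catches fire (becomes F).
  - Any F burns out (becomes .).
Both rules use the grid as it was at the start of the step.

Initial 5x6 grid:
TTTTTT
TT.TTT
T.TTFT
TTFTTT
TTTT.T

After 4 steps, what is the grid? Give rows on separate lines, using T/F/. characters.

Step 1: 8 trees catch fire, 2 burn out
  TTTTTT
  TT.TFT
  T.FF.F
  TF.FFT
  TTFT.T
Step 2: 7 trees catch fire, 8 burn out
  TTTTFT
  TT.F.F
  T.....
  F....F
  TF.F.T
Step 3: 5 trees catch fire, 7 burn out
  TTTF.F
  TT....
  F.....
  ......
  F....F
Step 4: 2 trees catch fire, 5 burn out
  TTF...
  FT....
  ......
  ......
  ......

TTF...
FT....
......
......
......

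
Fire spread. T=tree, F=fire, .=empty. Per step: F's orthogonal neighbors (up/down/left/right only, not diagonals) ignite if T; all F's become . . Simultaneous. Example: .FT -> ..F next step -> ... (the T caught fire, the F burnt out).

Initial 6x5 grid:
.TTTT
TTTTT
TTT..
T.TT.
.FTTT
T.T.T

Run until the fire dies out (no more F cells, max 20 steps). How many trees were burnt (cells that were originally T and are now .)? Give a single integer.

Answer: 20

Derivation:
Step 1: +1 fires, +1 burnt (F count now 1)
Step 2: +3 fires, +1 burnt (F count now 3)
Step 3: +3 fires, +3 burnt (F count now 3)
Step 4: +3 fires, +3 burnt (F count now 3)
Step 5: +4 fires, +3 burnt (F count now 4)
Step 6: +5 fires, +4 burnt (F count now 5)
Step 7: +1 fires, +5 burnt (F count now 1)
Step 8: +0 fires, +1 burnt (F count now 0)
Fire out after step 8
Initially T: 21, now '.': 29
Total burnt (originally-T cells now '.'): 20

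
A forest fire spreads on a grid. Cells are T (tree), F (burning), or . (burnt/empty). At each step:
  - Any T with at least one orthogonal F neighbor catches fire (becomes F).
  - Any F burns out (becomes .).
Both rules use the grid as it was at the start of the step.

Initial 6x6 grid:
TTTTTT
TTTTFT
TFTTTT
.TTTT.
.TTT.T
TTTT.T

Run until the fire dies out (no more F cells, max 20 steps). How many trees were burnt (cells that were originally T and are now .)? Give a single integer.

Answer: 27

Derivation:
Step 1: +8 fires, +2 burnt (F count now 8)
Step 2: +10 fires, +8 burnt (F count now 10)
Step 3: +5 fires, +10 burnt (F count now 5)
Step 4: +3 fires, +5 burnt (F count now 3)
Step 5: +1 fires, +3 burnt (F count now 1)
Step 6: +0 fires, +1 burnt (F count now 0)
Fire out after step 6
Initially T: 29, now '.': 34
Total burnt (originally-T cells now '.'): 27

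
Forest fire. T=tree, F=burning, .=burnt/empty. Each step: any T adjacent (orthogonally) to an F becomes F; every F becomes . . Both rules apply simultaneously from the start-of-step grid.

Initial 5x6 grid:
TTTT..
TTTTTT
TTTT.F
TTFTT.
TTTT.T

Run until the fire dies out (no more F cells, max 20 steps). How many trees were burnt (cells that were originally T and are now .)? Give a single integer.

Answer: 22

Derivation:
Step 1: +5 fires, +2 burnt (F count now 5)
Step 2: +8 fires, +5 burnt (F count now 8)
Step 3: +5 fires, +8 burnt (F count now 5)
Step 4: +3 fires, +5 burnt (F count now 3)
Step 5: +1 fires, +3 burnt (F count now 1)
Step 6: +0 fires, +1 burnt (F count now 0)
Fire out after step 6
Initially T: 23, now '.': 29
Total burnt (originally-T cells now '.'): 22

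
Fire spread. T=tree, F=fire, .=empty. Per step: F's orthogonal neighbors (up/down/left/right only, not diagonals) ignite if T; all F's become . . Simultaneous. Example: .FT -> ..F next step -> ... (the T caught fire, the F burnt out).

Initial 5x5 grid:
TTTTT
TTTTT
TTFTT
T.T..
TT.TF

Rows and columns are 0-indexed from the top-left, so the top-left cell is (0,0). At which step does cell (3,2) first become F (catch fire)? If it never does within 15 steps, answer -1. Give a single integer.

Step 1: cell (3,2)='F' (+5 fires, +2 burnt)
  -> target ignites at step 1
Step 2: cell (3,2)='.' (+5 fires, +5 burnt)
Step 3: cell (3,2)='.' (+5 fires, +5 burnt)
Step 4: cell (3,2)='.' (+3 fires, +5 burnt)
Step 5: cell (3,2)='.' (+1 fires, +3 burnt)
Step 6: cell (3,2)='.' (+0 fires, +1 burnt)
  fire out at step 6

1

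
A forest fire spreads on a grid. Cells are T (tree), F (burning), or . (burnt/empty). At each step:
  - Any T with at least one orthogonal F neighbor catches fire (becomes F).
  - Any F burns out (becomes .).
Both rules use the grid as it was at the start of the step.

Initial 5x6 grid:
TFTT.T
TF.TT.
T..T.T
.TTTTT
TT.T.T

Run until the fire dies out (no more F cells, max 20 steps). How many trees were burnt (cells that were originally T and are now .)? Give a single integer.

Answer: 18

Derivation:
Step 1: +3 fires, +2 burnt (F count now 3)
Step 2: +2 fires, +3 burnt (F count now 2)
Step 3: +1 fires, +2 burnt (F count now 1)
Step 4: +2 fires, +1 burnt (F count now 2)
Step 5: +1 fires, +2 burnt (F count now 1)
Step 6: +3 fires, +1 burnt (F count now 3)
Step 7: +2 fires, +3 burnt (F count now 2)
Step 8: +3 fires, +2 burnt (F count now 3)
Step 9: +1 fires, +3 burnt (F count now 1)
Step 10: +0 fires, +1 burnt (F count now 0)
Fire out after step 10
Initially T: 19, now '.': 29
Total burnt (originally-T cells now '.'): 18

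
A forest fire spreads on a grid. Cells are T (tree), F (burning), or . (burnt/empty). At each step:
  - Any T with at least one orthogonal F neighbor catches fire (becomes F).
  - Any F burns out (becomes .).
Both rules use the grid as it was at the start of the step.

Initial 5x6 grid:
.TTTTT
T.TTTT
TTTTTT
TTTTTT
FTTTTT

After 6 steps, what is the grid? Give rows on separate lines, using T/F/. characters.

Step 1: 2 trees catch fire, 1 burn out
  .TTTTT
  T.TTTT
  TTTTTT
  FTTTTT
  .FTTTT
Step 2: 3 trees catch fire, 2 burn out
  .TTTTT
  T.TTTT
  FTTTTT
  .FTTTT
  ..FTTT
Step 3: 4 trees catch fire, 3 burn out
  .TTTTT
  F.TTTT
  .FTTTT
  ..FTTT
  ...FTT
Step 4: 3 trees catch fire, 4 burn out
  .TTTTT
  ..TTTT
  ..FTTT
  ...FTT
  ....FT
Step 5: 4 trees catch fire, 3 burn out
  .TTTTT
  ..FTTT
  ...FTT
  ....FT
  .....F
Step 6: 4 trees catch fire, 4 burn out
  .TFTTT
  ...FTT
  ....FT
  .....F
  ......

.TFTTT
...FTT
....FT
.....F
......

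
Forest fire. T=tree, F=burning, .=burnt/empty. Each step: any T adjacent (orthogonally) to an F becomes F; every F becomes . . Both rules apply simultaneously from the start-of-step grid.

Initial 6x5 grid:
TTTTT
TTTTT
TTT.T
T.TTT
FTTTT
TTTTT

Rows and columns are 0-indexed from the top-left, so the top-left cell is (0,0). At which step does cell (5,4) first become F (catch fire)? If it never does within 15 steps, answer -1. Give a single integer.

Step 1: cell (5,4)='T' (+3 fires, +1 burnt)
Step 2: cell (5,4)='T' (+3 fires, +3 burnt)
Step 3: cell (5,4)='T' (+5 fires, +3 burnt)
Step 4: cell (5,4)='T' (+6 fires, +5 burnt)
Step 5: cell (5,4)='F' (+4 fires, +6 burnt)
  -> target ignites at step 5
Step 6: cell (5,4)='.' (+3 fires, +4 burnt)
Step 7: cell (5,4)='.' (+2 fires, +3 burnt)
Step 8: cell (5,4)='.' (+1 fires, +2 burnt)
Step 9: cell (5,4)='.' (+0 fires, +1 burnt)
  fire out at step 9

5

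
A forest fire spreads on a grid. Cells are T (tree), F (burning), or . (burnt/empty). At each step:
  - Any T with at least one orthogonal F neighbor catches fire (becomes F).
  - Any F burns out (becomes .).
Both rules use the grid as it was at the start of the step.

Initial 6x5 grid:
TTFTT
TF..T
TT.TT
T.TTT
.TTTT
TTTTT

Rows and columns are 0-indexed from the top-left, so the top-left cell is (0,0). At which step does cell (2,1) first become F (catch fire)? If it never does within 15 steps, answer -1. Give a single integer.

Step 1: cell (2,1)='F' (+4 fires, +2 burnt)
  -> target ignites at step 1
Step 2: cell (2,1)='.' (+3 fires, +4 burnt)
Step 3: cell (2,1)='.' (+2 fires, +3 burnt)
Step 4: cell (2,1)='.' (+1 fires, +2 burnt)
Step 5: cell (2,1)='.' (+2 fires, +1 burnt)
Step 6: cell (2,1)='.' (+2 fires, +2 burnt)
Step 7: cell (2,1)='.' (+3 fires, +2 burnt)
Step 8: cell (2,1)='.' (+2 fires, +3 burnt)
Step 9: cell (2,1)='.' (+2 fires, +2 burnt)
Step 10: cell (2,1)='.' (+1 fires, +2 burnt)
Step 11: cell (2,1)='.' (+1 fires, +1 burnt)
Step 12: cell (2,1)='.' (+0 fires, +1 burnt)
  fire out at step 12

1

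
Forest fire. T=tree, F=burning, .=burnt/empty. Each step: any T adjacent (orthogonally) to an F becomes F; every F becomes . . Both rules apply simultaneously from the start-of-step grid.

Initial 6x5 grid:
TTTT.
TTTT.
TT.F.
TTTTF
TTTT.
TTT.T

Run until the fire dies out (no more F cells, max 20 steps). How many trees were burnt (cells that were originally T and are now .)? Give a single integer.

Step 1: +2 fires, +2 burnt (F count now 2)
Step 2: +4 fires, +2 burnt (F count now 4)
Step 3: +4 fires, +4 burnt (F count now 4)
Step 4: +6 fires, +4 burnt (F count now 6)
Step 5: +4 fires, +6 burnt (F count now 4)
Step 6: +1 fires, +4 burnt (F count now 1)
Step 7: +0 fires, +1 burnt (F count now 0)
Fire out after step 7
Initially T: 22, now '.': 29
Total burnt (originally-T cells now '.'): 21

Answer: 21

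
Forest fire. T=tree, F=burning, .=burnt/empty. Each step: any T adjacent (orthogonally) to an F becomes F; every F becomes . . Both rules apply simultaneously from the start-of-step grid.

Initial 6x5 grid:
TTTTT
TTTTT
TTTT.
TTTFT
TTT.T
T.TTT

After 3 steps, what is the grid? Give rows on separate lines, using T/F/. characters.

Step 1: 3 trees catch fire, 1 burn out
  TTTTT
  TTTTT
  TTTF.
  TTF.F
  TTT.T
  T.TTT
Step 2: 5 trees catch fire, 3 burn out
  TTTTT
  TTTFT
  TTF..
  TF...
  TTF.F
  T.TTT
Step 3: 8 trees catch fire, 5 burn out
  TTTFT
  TTF.F
  TF...
  F....
  TF...
  T.FTF

TTTFT
TTF.F
TF...
F....
TF...
T.FTF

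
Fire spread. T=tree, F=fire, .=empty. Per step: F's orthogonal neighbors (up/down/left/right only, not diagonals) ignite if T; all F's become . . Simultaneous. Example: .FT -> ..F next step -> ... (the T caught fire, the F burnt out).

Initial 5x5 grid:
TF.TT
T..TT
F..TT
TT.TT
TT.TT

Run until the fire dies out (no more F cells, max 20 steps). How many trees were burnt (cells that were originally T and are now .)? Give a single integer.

Answer: 6

Derivation:
Step 1: +3 fires, +2 burnt (F count now 3)
Step 2: +2 fires, +3 burnt (F count now 2)
Step 3: +1 fires, +2 burnt (F count now 1)
Step 4: +0 fires, +1 burnt (F count now 0)
Fire out after step 4
Initially T: 16, now '.': 15
Total burnt (originally-T cells now '.'): 6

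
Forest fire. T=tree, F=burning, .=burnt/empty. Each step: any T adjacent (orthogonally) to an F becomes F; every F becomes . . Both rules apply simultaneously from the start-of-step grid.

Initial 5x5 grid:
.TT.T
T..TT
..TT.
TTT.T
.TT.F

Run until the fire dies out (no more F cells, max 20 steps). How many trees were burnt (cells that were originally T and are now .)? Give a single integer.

Answer: 1

Derivation:
Step 1: +1 fires, +1 burnt (F count now 1)
Step 2: +0 fires, +1 burnt (F count now 0)
Fire out after step 2
Initially T: 14, now '.': 12
Total burnt (originally-T cells now '.'): 1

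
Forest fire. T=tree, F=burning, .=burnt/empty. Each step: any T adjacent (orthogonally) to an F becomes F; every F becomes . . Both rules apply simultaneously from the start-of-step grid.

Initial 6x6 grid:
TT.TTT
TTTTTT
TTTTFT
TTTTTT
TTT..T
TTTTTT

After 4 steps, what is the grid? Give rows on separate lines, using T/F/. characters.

Step 1: 4 trees catch fire, 1 burn out
  TT.TTT
  TTTTFT
  TTTF.F
  TTTTFT
  TTT..T
  TTTTTT
Step 2: 6 trees catch fire, 4 burn out
  TT.TFT
  TTTF.F
  TTF...
  TTTF.F
  TTT..T
  TTTTTT
Step 3: 6 trees catch fire, 6 burn out
  TT.F.F
  TTF...
  TF....
  TTF...
  TTT..F
  TTTTTT
Step 4: 5 trees catch fire, 6 burn out
  TT....
  TF....
  F.....
  TF....
  TTF...
  TTTTTF

TT....
TF....
F.....
TF....
TTF...
TTTTTF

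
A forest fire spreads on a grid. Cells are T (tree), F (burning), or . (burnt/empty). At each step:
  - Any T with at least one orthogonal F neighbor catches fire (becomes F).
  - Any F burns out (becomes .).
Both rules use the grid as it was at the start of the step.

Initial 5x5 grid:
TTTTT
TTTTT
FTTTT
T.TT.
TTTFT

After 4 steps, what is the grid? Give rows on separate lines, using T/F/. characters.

Step 1: 6 trees catch fire, 2 burn out
  TTTTT
  FTTTT
  .FTTT
  F.TF.
  TTF.F
Step 2: 7 trees catch fire, 6 burn out
  FTTTT
  .FTTT
  ..FFT
  ..F..
  FF...
Step 3: 4 trees catch fire, 7 burn out
  .FTTT
  ..FFT
  ....F
  .....
  .....
Step 4: 3 trees catch fire, 4 burn out
  ..FFT
  ....F
  .....
  .....
  .....

..FFT
....F
.....
.....
.....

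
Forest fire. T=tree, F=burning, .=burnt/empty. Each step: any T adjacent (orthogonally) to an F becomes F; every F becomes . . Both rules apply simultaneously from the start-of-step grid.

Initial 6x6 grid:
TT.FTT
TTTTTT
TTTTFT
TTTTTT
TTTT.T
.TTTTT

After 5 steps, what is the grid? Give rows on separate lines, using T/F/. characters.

Step 1: 6 trees catch fire, 2 burn out
  TT..FT
  TTTFFT
  TTTF.F
  TTTTFT
  TTTT.T
  .TTTTT
Step 2: 6 trees catch fire, 6 burn out
  TT...F
  TTF..F
  TTF...
  TTTF.F
  TTTT.T
  .TTTTT
Step 3: 5 trees catch fire, 6 burn out
  TT....
  TF....
  TF....
  TTF...
  TTTF.F
  .TTTTT
Step 4: 7 trees catch fire, 5 burn out
  TF....
  F.....
  F.....
  TF....
  TTF...
  .TTFTF
Step 5: 5 trees catch fire, 7 burn out
  F.....
  ......
  ......
  F.....
  TF....
  .TF.F.

F.....
......
......
F.....
TF....
.TF.F.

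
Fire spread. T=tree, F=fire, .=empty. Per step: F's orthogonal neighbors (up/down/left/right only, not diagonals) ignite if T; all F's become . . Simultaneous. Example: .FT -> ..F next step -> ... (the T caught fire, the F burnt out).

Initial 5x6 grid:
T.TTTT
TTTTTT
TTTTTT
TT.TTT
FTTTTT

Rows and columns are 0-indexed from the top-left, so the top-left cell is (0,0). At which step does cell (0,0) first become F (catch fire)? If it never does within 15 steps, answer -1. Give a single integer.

Step 1: cell (0,0)='T' (+2 fires, +1 burnt)
Step 2: cell (0,0)='T' (+3 fires, +2 burnt)
Step 3: cell (0,0)='T' (+3 fires, +3 burnt)
Step 4: cell (0,0)='F' (+5 fires, +3 burnt)
  -> target ignites at step 4
Step 5: cell (0,0)='.' (+4 fires, +5 burnt)
Step 6: cell (0,0)='.' (+4 fires, +4 burnt)
Step 7: cell (0,0)='.' (+3 fires, +4 burnt)
Step 8: cell (0,0)='.' (+2 fires, +3 burnt)
Step 9: cell (0,0)='.' (+1 fires, +2 burnt)
Step 10: cell (0,0)='.' (+0 fires, +1 burnt)
  fire out at step 10

4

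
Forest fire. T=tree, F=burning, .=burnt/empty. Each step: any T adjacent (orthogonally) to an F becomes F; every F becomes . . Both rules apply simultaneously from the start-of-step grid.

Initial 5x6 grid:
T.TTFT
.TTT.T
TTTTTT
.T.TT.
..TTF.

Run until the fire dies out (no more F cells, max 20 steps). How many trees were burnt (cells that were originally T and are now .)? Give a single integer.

Answer: 18

Derivation:
Step 1: +4 fires, +2 burnt (F count now 4)
Step 2: +6 fires, +4 burnt (F count now 6)
Step 3: +3 fires, +6 burnt (F count now 3)
Step 4: +2 fires, +3 burnt (F count now 2)
Step 5: +1 fires, +2 burnt (F count now 1)
Step 6: +2 fires, +1 burnt (F count now 2)
Step 7: +0 fires, +2 burnt (F count now 0)
Fire out after step 7
Initially T: 19, now '.': 29
Total burnt (originally-T cells now '.'): 18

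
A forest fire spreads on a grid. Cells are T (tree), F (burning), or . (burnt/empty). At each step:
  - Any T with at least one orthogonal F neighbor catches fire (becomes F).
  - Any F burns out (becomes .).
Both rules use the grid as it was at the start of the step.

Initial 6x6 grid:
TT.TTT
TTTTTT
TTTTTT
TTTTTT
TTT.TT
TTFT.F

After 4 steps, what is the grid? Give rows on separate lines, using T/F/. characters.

Step 1: 4 trees catch fire, 2 burn out
  TT.TTT
  TTTTTT
  TTTTTT
  TTTTTT
  TTF.TF
  TF.F..
Step 2: 5 trees catch fire, 4 burn out
  TT.TTT
  TTTTTT
  TTTTTT
  TTFTTF
  TF..F.
  F.....
Step 3: 6 trees catch fire, 5 burn out
  TT.TTT
  TTTTTT
  TTFTTF
  TF.FF.
  F.....
  ......
Step 4: 6 trees catch fire, 6 burn out
  TT.TTT
  TTFTTF
  TF.FF.
  F.....
  ......
  ......

TT.TTT
TTFTTF
TF.FF.
F.....
......
......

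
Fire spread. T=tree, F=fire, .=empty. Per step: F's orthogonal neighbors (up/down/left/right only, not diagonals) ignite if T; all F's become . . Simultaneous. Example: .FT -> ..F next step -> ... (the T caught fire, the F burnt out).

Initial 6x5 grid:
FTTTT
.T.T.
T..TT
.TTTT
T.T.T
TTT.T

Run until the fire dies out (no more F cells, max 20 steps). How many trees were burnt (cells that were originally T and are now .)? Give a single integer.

Step 1: +1 fires, +1 burnt (F count now 1)
Step 2: +2 fires, +1 burnt (F count now 2)
Step 3: +1 fires, +2 burnt (F count now 1)
Step 4: +2 fires, +1 burnt (F count now 2)
Step 5: +1 fires, +2 burnt (F count now 1)
Step 6: +2 fires, +1 burnt (F count now 2)
Step 7: +2 fires, +2 burnt (F count now 2)
Step 8: +3 fires, +2 burnt (F count now 3)
Step 9: +2 fires, +3 burnt (F count now 2)
Step 10: +1 fires, +2 burnt (F count now 1)
Step 11: +1 fires, +1 burnt (F count now 1)
Step 12: +1 fires, +1 burnt (F count now 1)
Step 13: +0 fires, +1 burnt (F count now 0)
Fire out after step 13
Initially T: 20, now '.': 29
Total burnt (originally-T cells now '.'): 19

Answer: 19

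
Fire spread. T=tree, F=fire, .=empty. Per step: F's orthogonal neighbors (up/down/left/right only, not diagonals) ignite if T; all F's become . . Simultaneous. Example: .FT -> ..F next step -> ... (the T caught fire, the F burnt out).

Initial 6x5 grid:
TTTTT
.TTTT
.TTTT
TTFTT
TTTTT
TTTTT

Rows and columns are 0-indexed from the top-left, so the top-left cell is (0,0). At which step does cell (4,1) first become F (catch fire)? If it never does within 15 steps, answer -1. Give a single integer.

Step 1: cell (4,1)='T' (+4 fires, +1 burnt)
Step 2: cell (4,1)='F' (+8 fires, +4 burnt)
  -> target ignites at step 2
Step 3: cell (4,1)='.' (+8 fires, +8 burnt)
Step 4: cell (4,1)='.' (+5 fires, +8 burnt)
Step 5: cell (4,1)='.' (+2 fires, +5 burnt)
Step 6: cell (4,1)='.' (+0 fires, +2 burnt)
  fire out at step 6

2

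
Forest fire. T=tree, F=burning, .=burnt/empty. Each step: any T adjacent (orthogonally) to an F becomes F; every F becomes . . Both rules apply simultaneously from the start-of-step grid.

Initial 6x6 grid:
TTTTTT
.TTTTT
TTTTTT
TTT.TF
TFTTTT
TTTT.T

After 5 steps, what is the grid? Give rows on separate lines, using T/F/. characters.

Step 1: 7 trees catch fire, 2 burn out
  TTTTTT
  .TTTTT
  TTTTTF
  TFT.F.
  F.FTTF
  TFTT.T
Step 2: 10 trees catch fire, 7 burn out
  TTTTTT
  .TTTTF
  TFTTF.
  F.F...
  ...FF.
  F.FT.F
Step 3: 7 trees catch fire, 10 burn out
  TTTTTF
  .FTTF.
  F.FF..
  ......
  ......
  ...F..
Step 4: 4 trees catch fire, 7 burn out
  TFTTF.
  ..FF..
  ......
  ......
  ......
  ......
Step 5: 3 trees catch fire, 4 burn out
  F.FF..
  ......
  ......
  ......
  ......
  ......

F.FF..
......
......
......
......
......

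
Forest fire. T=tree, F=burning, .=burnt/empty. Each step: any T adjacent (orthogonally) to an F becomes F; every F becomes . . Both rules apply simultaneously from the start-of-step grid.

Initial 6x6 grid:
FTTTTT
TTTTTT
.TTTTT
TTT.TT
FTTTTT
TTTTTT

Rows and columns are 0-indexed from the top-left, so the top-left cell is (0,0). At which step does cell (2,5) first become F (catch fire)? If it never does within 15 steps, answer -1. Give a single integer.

Step 1: cell (2,5)='T' (+5 fires, +2 burnt)
Step 2: cell (2,5)='T' (+5 fires, +5 burnt)
Step 3: cell (2,5)='T' (+6 fires, +5 burnt)
Step 4: cell (2,5)='T' (+5 fires, +6 burnt)
Step 5: cell (2,5)='T' (+6 fires, +5 burnt)
Step 6: cell (2,5)='T' (+4 fires, +6 burnt)
Step 7: cell (2,5)='F' (+1 fires, +4 burnt)
  -> target ignites at step 7
Step 8: cell (2,5)='.' (+0 fires, +1 burnt)
  fire out at step 8

7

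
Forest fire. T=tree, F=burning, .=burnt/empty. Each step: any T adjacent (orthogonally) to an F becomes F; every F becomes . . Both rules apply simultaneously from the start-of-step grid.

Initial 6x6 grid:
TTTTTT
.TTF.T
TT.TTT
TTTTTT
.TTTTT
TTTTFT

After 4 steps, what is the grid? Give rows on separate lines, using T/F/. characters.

Step 1: 6 trees catch fire, 2 burn out
  TTTFTT
  .TF..T
  TT.FTT
  TTTTTT
  .TTTFT
  TTTF.F
Step 2: 9 trees catch fire, 6 burn out
  TTF.FT
  .F...T
  TT..FT
  TTTFFT
  .TTF.F
  TTF...
Step 3: 8 trees catch fire, 9 burn out
  TF...F
  .....T
  TF...F
  TTF..F
  .TF...
  TF....
Step 4: 6 trees catch fire, 8 burn out
  F.....
  .....F
  F.....
  TF....
  .F....
  F.....

F.....
.....F
F.....
TF....
.F....
F.....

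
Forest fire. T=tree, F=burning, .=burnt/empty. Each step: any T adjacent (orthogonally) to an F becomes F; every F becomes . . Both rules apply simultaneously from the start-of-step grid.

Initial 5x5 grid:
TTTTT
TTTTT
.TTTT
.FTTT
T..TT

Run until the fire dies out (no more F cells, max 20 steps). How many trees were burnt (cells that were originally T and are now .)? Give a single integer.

Step 1: +2 fires, +1 burnt (F count now 2)
Step 2: +3 fires, +2 burnt (F count now 3)
Step 3: +6 fires, +3 burnt (F count now 6)
Step 4: +5 fires, +6 burnt (F count now 5)
Step 5: +2 fires, +5 burnt (F count now 2)
Step 6: +1 fires, +2 burnt (F count now 1)
Step 7: +0 fires, +1 burnt (F count now 0)
Fire out after step 7
Initially T: 20, now '.': 24
Total burnt (originally-T cells now '.'): 19

Answer: 19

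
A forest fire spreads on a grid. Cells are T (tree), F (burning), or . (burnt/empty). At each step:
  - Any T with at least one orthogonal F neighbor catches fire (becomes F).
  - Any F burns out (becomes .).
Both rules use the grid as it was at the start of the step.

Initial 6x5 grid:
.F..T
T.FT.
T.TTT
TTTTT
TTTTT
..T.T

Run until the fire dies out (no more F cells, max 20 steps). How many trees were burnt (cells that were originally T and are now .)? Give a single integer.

Step 1: +2 fires, +2 burnt (F count now 2)
Step 2: +2 fires, +2 burnt (F count now 2)
Step 3: +4 fires, +2 burnt (F count now 4)
Step 4: +5 fires, +4 burnt (F count now 5)
Step 5: +3 fires, +5 burnt (F count now 3)
Step 6: +2 fires, +3 burnt (F count now 2)
Step 7: +0 fires, +2 burnt (F count now 0)
Fire out after step 7
Initially T: 19, now '.': 29
Total burnt (originally-T cells now '.'): 18

Answer: 18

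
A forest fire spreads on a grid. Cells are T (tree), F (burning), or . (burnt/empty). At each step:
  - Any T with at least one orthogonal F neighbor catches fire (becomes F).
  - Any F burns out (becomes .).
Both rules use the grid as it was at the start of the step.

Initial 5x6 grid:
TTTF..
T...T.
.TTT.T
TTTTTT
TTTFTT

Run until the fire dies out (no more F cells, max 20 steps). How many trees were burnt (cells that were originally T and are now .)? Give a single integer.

Answer: 19

Derivation:
Step 1: +4 fires, +2 burnt (F count now 4)
Step 2: +6 fires, +4 burnt (F count now 6)
Step 3: +5 fires, +6 burnt (F count now 5)
Step 4: +4 fires, +5 burnt (F count now 4)
Step 5: +0 fires, +4 burnt (F count now 0)
Fire out after step 5
Initially T: 20, now '.': 29
Total burnt (originally-T cells now '.'): 19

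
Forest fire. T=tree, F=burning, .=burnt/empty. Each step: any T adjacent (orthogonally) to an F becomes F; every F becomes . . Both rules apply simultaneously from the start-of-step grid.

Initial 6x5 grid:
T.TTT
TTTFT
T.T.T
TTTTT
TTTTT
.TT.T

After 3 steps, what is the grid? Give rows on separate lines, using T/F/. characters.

Step 1: 3 trees catch fire, 1 burn out
  T.TFT
  TTF.F
  T.T.T
  TTTTT
  TTTTT
  .TT.T
Step 2: 5 trees catch fire, 3 burn out
  T.F.F
  TF...
  T.F.F
  TTTTT
  TTTTT
  .TT.T
Step 3: 3 trees catch fire, 5 burn out
  T....
  F....
  T....
  TTFTF
  TTTTT
  .TT.T

T....
F....
T....
TTFTF
TTTTT
.TT.T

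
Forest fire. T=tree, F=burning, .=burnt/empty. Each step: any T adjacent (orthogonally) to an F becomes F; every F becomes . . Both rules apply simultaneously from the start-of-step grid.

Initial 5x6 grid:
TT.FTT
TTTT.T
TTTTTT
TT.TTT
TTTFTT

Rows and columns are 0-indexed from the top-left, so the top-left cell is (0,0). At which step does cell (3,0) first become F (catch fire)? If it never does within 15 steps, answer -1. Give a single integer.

Step 1: cell (3,0)='T' (+5 fires, +2 burnt)
Step 2: cell (3,0)='T' (+6 fires, +5 burnt)
Step 3: cell (3,0)='T' (+7 fires, +6 burnt)
Step 4: cell (3,0)='F' (+5 fires, +7 burnt)
  -> target ignites at step 4
Step 5: cell (3,0)='.' (+2 fires, +5 burnt)
Step 6: cell (3,0)='.' (+0 fires, +2 burnt)
  fire out at step 6

4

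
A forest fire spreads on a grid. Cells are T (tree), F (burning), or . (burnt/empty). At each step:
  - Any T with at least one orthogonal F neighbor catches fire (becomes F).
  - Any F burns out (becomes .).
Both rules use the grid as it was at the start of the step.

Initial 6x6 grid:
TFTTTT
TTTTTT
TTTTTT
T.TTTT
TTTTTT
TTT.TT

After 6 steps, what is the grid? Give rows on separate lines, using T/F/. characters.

Step 1: 3 trees catch fire, 1 burn out
  F.FTTT
  TFTTTT
  TTTTTT
  T.TTTT
  TTTTTT
  TTT.TT
Step 2: 4 trees catch fire, 3 burn out
  ...FTT
  F.FTTT
  TFTTTT
  T.TTTT
  TTTTTT
  TTT.TT
Step 3: 4 trees catch fire, 4 burn out
  ....FT
  ...FTT
  F.FTTT
  T.TTTT
  TTTTTT
  TTT.TT
Step 4: 5 trees catch fire, 4 burn out
  .....F
  ....FT
  ...FTT
  F.FTTT
  TTTTTT
  TTT.TT
Step 5: 5 trees catch fire, 5 burn out
  ......
  .....F
  ....FT
  ...FTT
  FTFTTT
  TTT.TT
Step 6: 6 trees catch fire, 5 burn out
  ......
  ......
  .....F
  ....FT
  .F.FTT
  FTF.TT

......
......
.....F
....FT
.F.FTT
FTF.TT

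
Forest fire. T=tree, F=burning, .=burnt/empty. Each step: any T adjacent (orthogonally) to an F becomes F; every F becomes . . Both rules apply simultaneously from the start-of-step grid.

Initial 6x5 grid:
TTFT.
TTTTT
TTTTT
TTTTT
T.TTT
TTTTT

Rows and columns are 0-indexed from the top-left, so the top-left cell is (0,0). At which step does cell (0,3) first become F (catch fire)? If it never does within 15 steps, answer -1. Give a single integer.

Step 1: cell (0,3)='F' (+3 fires, +1 burnt)
  -> target ignites at step 1
Step 2: cell (0,3)='.' (+4 fires, +3 burnt)
Step 3: cell (0,3)='.' (+5 fires, +4 burnt)
Step 4: cell (0,3)='.' (+5 fires, +5 burnt)
Step 5: cell (0,3)='.' (+4 fires, +5 burnt)
Step 6: cell (0,3)='.' (+4 fires, +4 burnt)
Step 7: cell (0,3)='.' (+2 fires, +4 burnt)
Step 8: cell (0,3)='.' (+0 fires, +2 burnt)
  fire out at step 8

1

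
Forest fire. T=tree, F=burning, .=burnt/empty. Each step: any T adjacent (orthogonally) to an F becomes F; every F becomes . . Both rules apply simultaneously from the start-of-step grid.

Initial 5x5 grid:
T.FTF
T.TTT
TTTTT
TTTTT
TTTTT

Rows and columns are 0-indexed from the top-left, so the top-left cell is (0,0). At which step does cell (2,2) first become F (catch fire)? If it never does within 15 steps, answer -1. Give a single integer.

Step 1: cell (2,2)='T' (+3 fires, +2 burnt)
Step 2: cell (2,2)='F' (+3 fires, +3 burnt)
  -> target ignites at step 2
Step 3: cell (2,2)='.' (+4 fires, +3 burnt)
Step 4: cell (2,2)='.' (+5 fires, +4 burnt)
Step 5: cell (2,2)='.' (+4 fires, +5 burnt)
Step 6: cell (2,2)='.' (+2 fires, +4 burnt)
Step 7: cell (2,2)='.' (+0 fires, +2 burnt)
  fire out at step 7

2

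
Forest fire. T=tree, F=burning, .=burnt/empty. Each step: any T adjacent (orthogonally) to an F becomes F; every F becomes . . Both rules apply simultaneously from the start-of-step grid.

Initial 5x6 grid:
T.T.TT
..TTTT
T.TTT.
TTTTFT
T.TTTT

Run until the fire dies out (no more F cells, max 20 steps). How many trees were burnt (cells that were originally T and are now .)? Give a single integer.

Step 1: +4 fires, +1 burnt (F count now 4)
Step 2: +5 fires, +4 burnt (F count now 5)
Step 3: +6 fires, +5 burnt (F count now 6)
Step 4: +3 fires, +6 burnt (F count now 3)
Step 5: +3 fires, +3 burnt (F count now 3)
Step 6: +0 fires, +3 burnt (F count now 0)
Fire out after step 6
Initially T: 22, now '.': 29
Total burnt (originally-T cells now '.'): 21

Answer: 21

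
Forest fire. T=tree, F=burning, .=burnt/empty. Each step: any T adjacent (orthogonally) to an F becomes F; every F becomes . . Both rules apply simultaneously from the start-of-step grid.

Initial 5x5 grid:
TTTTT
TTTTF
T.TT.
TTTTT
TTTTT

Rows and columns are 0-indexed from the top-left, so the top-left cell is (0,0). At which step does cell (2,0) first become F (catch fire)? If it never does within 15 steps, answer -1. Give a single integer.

Step 1: cell (2,0)='T' (+2 fires, +1 burnt)
Step 2: cell (2,0)='T' (+3 fires, +2 burnt)
Step 3: cell (2,0)='T' (+4 fires, +3 burnt)
Step 4: cell (2,0)='T' (+5 fires, +4 burnt)
Step 5: cell (2,0)='F' (+5 fires, +5 burnt)
  -> target ignites at step 5
Step 6: cell (2,0)='.' (+2 fires, +5 burnt)
Step 7: cell (2,0)='.' (+1 fires, +2 burnt)
Step 8: cell (2,0)='.' (+0 fires, +1 burnt)
  fire out at step 8

5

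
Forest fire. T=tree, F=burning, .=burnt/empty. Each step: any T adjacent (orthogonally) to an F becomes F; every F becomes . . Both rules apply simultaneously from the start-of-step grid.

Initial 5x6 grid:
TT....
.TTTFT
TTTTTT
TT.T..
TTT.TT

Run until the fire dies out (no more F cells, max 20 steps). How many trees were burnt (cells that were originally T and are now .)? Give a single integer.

Answer: 18

Derivation:
Step 1: +3 fires, +1 burnt (F count now 3)
Step 2: +3 fires, +3 burnt (F count now 3)
Step 3: +3 fires, +3 burnt (F count now 3)
Step 4: +2 fires, +3 burnt (F count now 2)
Step 5: +3 fires, +2 burnt (F count now 3)
Step 6: +2 fires, +3 burnt (F count now 2)
Step 7: +2 fires, +2 burnt (F count now 2)
Step 8: +0 fires, +2 burnt (F count now 0)
Fire out after step 8
Initially T: 20, now '.': 28
Total burnt (originally-T cells now '.'): 18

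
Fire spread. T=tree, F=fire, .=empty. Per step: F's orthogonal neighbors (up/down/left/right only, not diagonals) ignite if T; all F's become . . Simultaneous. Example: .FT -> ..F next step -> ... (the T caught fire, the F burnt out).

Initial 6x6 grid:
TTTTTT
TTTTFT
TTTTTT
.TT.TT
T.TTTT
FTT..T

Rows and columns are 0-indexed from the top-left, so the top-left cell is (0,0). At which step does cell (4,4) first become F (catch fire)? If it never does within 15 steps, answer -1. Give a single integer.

Step 1: cell (4,4)='T' (+6 fires, +2 burnt)
Step 2: cell (4,4)='T' (+7 fires, +6 burnt)
Step 3: cell (4,4)='F' (+6 fires, +7 burnt)
  -> target ignites at step 3
Step 4: cell (4,4)='.' (+6 fires, +6 burnt)
Step 5: cell (4,4)='.' (+4 fires, +6 burnt)
Step 6: cell (4,4)='.' (+0 fires, +4 burnt)
  fire out at step 6

3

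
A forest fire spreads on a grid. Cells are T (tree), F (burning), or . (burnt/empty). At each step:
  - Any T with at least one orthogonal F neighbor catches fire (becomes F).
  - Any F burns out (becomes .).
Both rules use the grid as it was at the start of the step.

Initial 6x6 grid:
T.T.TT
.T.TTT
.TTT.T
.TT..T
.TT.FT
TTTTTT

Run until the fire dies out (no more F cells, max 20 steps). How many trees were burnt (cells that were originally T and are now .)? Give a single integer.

Answer: 22

Derivation:
Step 1: +2 fires, +1 burnt (F count now 2)
Step 2: +3 fires, +2 burnt (F count now 3)
Step 3: +2 fires, +3 burnt (F count now 2)
Step 4: +3 fires, +2 burnt (F count now 3)
Step 5: +5 fires, +3 burnt (F count now 5)
Step 6: +4 fires, +5 burnt (F count now 4)
Step 7: +2 fires, +4 burnt (F count now 2)
Step 8: +1 fires, +2 burnt (F count now 1)
Step 9: +0 fires, +1 burnt (F count now 0)
Fire out after step 9
Initially T: 24, now '.': 34
Total burnt (originally-T cells now '.'): 22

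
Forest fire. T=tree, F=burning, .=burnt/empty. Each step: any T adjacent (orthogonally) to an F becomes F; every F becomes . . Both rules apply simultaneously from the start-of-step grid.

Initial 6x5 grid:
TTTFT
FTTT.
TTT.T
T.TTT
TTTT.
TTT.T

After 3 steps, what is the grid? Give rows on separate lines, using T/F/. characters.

Step 1: 6 trees catch fire, 2 burn out
  FTF.F
  .FTF.
  FTT.T
  T.TTT
  TTTT.
  TTT.T
Step 2: 4 trees catch fire, 6 burn out
  .F...
  ..F..
  .FT.T
  F.TTT
  TTTT.
  TTT.T
Step 3: 2 trees catch fire, 4 burn out
  .....
  .....
  ..F.T
  ..TTT
  FTTT.
  TTT.T

.....
.....
..F.T
..TTT
FTTT.
TTT.T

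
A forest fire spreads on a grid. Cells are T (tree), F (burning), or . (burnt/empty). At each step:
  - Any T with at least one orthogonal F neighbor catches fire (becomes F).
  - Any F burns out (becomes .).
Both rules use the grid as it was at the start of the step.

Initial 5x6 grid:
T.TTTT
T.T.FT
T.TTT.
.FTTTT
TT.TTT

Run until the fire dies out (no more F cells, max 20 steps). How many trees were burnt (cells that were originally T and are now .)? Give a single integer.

Step 1: +5 fires, +2 burnt (F count now 5)
Step 2: +7 fires, +5 burnt (F count now 7)
Step 3: +5 fires, +7 burnt (F count now 5)
Step 4: +1 fires, +5 burnt (F count now 1)
Step 5: +0 fires, +1 burnt (F count now 0)
Fire out after step 5
Initially T: 21, now '.': 27
Total burnt (originally-T cells now '.'): 18

Answer: 18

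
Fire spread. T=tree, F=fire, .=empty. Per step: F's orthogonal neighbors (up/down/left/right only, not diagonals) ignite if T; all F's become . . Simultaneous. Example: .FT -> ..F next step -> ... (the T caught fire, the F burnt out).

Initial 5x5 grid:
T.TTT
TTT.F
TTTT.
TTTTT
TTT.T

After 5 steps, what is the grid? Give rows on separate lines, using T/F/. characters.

Step 1: 1 trees catch fire, 1 burn out
  T.TTF
  TTT..
  TTTT.
  TTTTT
  TTT.T
Step 2: 1 trees catch fire, 1 burn out
  T.TF.
  TTT..
  TTTT.
  TTTTT
  TTT.T
Step 3: 1 trees catch fire, 1 burn out
  T.F..
  TTT..
  TTTT.
  TTTTT
  TTT.T
Step 4: 1 trees catch fire, 1 burn out
  T....
  TTF..
  TTTT.
  TTTTT
  TTT.T
Step 5: 2 trees catch fire, 1 burn out
  T....
  TF...
  TTFT.
  TTTTT
  TTT.T

T....
TF...
TTFT.
TTTTT
TTT.T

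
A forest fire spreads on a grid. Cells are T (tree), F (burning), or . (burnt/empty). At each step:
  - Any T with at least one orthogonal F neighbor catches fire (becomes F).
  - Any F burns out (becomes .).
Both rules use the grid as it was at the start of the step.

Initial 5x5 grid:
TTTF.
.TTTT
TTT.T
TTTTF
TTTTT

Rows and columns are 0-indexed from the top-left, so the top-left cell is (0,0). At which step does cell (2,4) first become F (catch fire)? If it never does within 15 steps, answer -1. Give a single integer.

Step 1: cell (2,4)='F' (+5 fires, +2 burnt)
  -> target ignites at step 1
Step 2: cell (2,4)='.' (+5 fires, +5 burnt)
Step 3: cell (2,4)='.' (+5 fires, +5 burnt)
Step 4: cell (2,4)='.' (+3 fires, +5 burnt)
Step 5: cell (2,4)='.' (+2 fires, +3 burnt)
Step 6: cell (2,4)='.' (+0 fires, +2 burnt)
  fire out at step 6

1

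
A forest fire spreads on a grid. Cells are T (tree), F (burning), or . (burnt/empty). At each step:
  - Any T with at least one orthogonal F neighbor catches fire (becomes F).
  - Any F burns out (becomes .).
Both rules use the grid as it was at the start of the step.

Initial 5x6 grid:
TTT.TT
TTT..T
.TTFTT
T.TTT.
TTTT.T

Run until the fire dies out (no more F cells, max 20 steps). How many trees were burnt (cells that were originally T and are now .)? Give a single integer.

Answer: 21

Derivation:
Step 1: +3 fires, +1 burnt (F count now 3)
Step 2: +6 fires, +3 burnt (F count now 6)
Step 3: +4 fires, +6 burnt (F count now 4)
Step 4: +4 fires, +4 burnt (F count now 4)
Step 5: +3 fires, +4 burnt (F count now 3)
Step 6: +1 fires, +3 burnt (F count now 1)
Step 7: +0 fires, +1 burnt (F count now 0)
Fire out after step 7
Initially T: 22, now '.': 29
Total burnt (originally-T cells now '.'): 21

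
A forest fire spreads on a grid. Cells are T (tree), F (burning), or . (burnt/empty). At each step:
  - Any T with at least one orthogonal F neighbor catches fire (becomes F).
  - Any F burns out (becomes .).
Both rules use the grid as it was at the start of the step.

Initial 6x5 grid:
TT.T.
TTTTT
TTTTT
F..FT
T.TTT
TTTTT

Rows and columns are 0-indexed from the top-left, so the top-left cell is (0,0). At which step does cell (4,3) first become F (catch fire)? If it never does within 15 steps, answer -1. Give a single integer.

Step 1: cell (4,3)='F' (+5 fires, +2 burnt)
  -> target ignites at step 1
Step 2: cell (4,3)='.' (+9 fires, +5 burnt)
Step 3: cell (4,3)='.' (+8 fires, +9 burnt)
Step 4: cell (4,3)='.' (+1 fires, +8 burnt)
Step 5: cell (4,3)='.' (+0 fires, +1 burnt)
  fire out at step 5

1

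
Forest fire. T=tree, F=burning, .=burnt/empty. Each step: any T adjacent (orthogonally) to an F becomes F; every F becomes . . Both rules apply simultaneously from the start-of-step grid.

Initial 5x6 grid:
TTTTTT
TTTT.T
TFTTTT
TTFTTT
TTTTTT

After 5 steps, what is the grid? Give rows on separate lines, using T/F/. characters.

Step 1: 6 trees catch fire, 2 burn out
  TTTTTT
  TFTT.T
  F.FTTT
  TF.FTT
  TTFTTT
Step 2: 8 trees catch fire, 6 burn out
  TFTTTT
  F.FT.T
  ...FTT
  F...FT
  TF.FTT
Step 3: 7 trees catch fire, 8 burn out
  F.FTTT
  ...F.T
  ....FT
  .....F
  F...FT
Step 4: 3 trees catch fire, 7 burn out
  ...FTT
  .....T
  .....F
  ......
  .....F
Step 5: 2 trees catch fire, 3 burn out
  ....FT
  .....F
  ......
  ......
  ......

....FT
.....F
......
......
......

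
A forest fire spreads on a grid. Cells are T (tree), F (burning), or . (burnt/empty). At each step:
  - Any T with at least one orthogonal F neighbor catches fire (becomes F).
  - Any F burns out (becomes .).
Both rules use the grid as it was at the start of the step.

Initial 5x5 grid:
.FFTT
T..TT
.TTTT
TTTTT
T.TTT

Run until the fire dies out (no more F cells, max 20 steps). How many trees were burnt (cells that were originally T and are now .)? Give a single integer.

Answer: 17

Derivation:
Step 1: +1 fires, +2 burnt (F count now 1)
Step 2: +2 fires, +1 burnt (F count now 2)
Step 3: +2 fires, +2 burnt (F count now 2)
Step 4: +3 fires, +2 burnt (F count now 3)
Step 5: +4 fires, +3 burnt (F count now 4)
Step 6: +3 fires, +4 burnt (F count now 3)
Step 7: +1 fires, +3 burnt (F count now 1)
Step 8: +1 fires, +1 burnt (F count now 1)
Step 9: +0 fires, +1 burnt (F count now 0)
Fire out after step 9
Initially T: 18, now '.': 24
Total burnt (originally-T cells now '.'): 17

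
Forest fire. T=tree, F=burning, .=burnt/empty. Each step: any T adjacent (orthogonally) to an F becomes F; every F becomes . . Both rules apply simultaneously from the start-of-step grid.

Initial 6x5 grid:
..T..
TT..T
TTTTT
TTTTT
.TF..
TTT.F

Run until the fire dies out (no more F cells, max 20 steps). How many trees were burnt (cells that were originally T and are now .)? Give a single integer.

Answer: 17

Derivation:
Step 1: +3 fires, +2 burnt (F count now 3)
Step 2: +4 fires, +3 burnt (F count now 4)
Step 3: +5 fires, +4 burnt (F count now 5)
Step 4: +3 fires, +5 burnt (F count now 3)
Step 5: +2 fires, +3 burnt (F count now 2)
Step 6: +0 fires, +2 burnt (F count now 0)
Fire out after step 6
Initially T: 18, now '.': 29
Total burnt (originally-T cells now '.'): 17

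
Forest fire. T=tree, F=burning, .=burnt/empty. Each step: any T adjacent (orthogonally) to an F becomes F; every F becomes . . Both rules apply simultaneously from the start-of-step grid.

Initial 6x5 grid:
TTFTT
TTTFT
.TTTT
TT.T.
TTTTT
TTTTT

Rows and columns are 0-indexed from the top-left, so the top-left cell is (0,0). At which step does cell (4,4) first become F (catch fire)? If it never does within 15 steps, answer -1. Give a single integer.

Step 1: cell (4,4)='T' (+5 fires, +2 burnt)
Step 2: cell (4,4)='T' (+6 fires, +5 burnt)
Step 3: cell (4,4)='T' (+3 fires, +6 burnt)
Step 4: cell (4,4)='F' (+4 fires, +3 burnt)
  -> target ignites at step 4
Step 5: cell (4,4)='.' (+4 fires, +4 burnt)
Step 6: cell (4,4)='.' (+2 fires, +4 burnt)
Step 7: cell (4,4)='.' (+1 fires, +2 burnt)
Step 8: cell (4,4)='.' (+0 fires, +1 burnt)
  fire out at step 8

4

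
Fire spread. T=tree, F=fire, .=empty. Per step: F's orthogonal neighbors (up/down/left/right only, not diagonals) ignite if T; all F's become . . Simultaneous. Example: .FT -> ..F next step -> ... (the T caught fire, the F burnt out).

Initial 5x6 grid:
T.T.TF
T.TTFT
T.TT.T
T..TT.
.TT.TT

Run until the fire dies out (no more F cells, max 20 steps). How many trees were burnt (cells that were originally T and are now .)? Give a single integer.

Step 1: +3 fires, +2 burnt (F count now 3)
Step 2: +3 fires, +3 burnt (F count now 3)
Step 3: +3 fires, +3 burnt (F count now 3)
Step 4: +1 fires, +3 burnt (F count now 1)
Step 5: +1 fires, +1 burnt (F count now 1)
Step 6: +1 fires, +1 burnt (F count now 1)
Step 7: +0 fires, +1 burnt (F count now 0)
Fire out after step 7
Initially T: 18, now '.': 24
Total burnt (originally-T cells now '.'): 12

Answer: 12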